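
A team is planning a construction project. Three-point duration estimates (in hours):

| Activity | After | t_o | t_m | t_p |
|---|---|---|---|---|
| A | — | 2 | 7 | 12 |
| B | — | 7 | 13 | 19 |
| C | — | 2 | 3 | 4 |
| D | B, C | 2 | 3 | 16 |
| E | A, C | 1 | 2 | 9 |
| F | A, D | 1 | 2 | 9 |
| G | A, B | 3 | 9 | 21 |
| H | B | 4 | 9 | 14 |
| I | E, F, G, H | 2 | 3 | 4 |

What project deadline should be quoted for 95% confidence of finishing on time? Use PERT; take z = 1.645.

32.0 hours

te_A = (2 + 4·7 + 12)/6 = 42/6 = 7; σ²_A = ((12−2)/6)² = 2.778
te_B = (7 + 4·13 + 19)/6 = 78/6 = 13; σ²_B = ((19−7)/6)² = 4.000
te_C = (2 + 4·3 + 4)/6 = 18/6 = 3; σ²_C = ((4−2)/6)² = 0.111
te_D = (2 + 4·3 + 16)/6 = 30/6 = 5; σ²_D = ((16−2)/6)² = 5.444
te_E = (1 + 4·2 + 9)/6 = 18/6 = 3; σ²_E = ((9−1)/6)² = 1.778
te_F = (1 + 4·2 + 9)/6 = 18/6 = 3; σ²_F = ((9−1)/6)² = 1.778
te_G = (3 + 4·9 + 21)/6 = 60/6 = 10; σ²_G = ((21−3)/6)² = 9.000
te_H = (4 + 4·9 + 14)/6 = 54/6 = 9; σ²_H = ((14−4)/6)² = 2.778
te_I = (2 + 4·3 + 4)/6 = 18/6 = 3; σ²_I = ((4−2)/6)² = 0.111

Forward pass:
ES_A = 0; EF_A = 7
ES_B = 0; EF_B = 13
ES_C = 0; EF_C = 3
ES_D = max(EF_B=13, EF_C=3) = 13; EF_D = 13+5 = 18
ES_E = max(EF_A=7, EF_C=3) = 7; EF_E = 7+3 = 10
ES_F = max(EF_A=7, EF_D=18) = 18; EF_F = 18+3 = 21
ES_G = max(EF_A=7, EF_B=13) = 13; EF_G = 13+10 = 23
ES_H = 13; EF_H = 13+9 = 22
ES_I = max(EF_E=10, EF_F=21, EF_G=23, EF_H=22) = 23; EF_I = 23+3 = 26
Expected project duration μ = 26 hours. Critical path: B → G → I.

Variance along critical path = 4.000 + 9.000 + 0.111 = 13.111; σ = 3.621 hours.
D = μ + z·σ = 26 + 1.645·3.621 = 32.0 hours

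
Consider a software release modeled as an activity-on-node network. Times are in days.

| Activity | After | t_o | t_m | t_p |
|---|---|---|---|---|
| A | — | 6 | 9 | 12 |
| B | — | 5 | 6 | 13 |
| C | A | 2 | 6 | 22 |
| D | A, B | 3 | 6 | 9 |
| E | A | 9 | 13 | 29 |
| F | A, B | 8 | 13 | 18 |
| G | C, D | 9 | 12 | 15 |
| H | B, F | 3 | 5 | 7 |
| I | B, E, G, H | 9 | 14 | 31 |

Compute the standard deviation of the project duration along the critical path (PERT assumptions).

te_A = (6 + 4·9 + 12)/6 = 54/6 = 9; σ²_A = ((12−6)/6)² = 1.000
te_B = (5 + 4·6 + 13)/6 = 42/6 = 7; σ²_B = ((13−5)/6)² = 1.778
te_C = (2 + 4·6 + 22)/6 = 48/6 = 8; σ²_C = ((22−2)/6)² = 11.111
te_D = (3 + 4·6 + 9)/6 = 36/6 = 6; σ²_D = ((9−3)/6)² = 1.000
te_E = (9 + 4·13 + 29)/6 = 90/6 = 15; σ²_E = ((29−9)/6)² = 11.111
te_F = (8 + 4·13 + 18)/6 = 78/6 = 13; σ²_F = ((18−8)/6)² = 2.778
te_G = (9 + 4·12 + 15)/6 = 72/6 = 12; σ²_G = ((15−9)/6)² = 1.000
te_H = (3 + 4·5 + 7)/6 = 30/6 = 5; σ²_H = ((7−3)/6)² = 0.444
te_I = (9 + 4·14 + 31)/6 = 96/6 = 16; σ²_I = ((31−9)/6)² = 13.444

Forward pass:
ES_A = 0; EF_A = 9
ES_B = 0; EF_B = 7
ES_C = 9; EF_C = 9+8 = 17
ES_D = max(EF_A=9, EF_B=7) = 9; EF_D = 9+6 = 15
ES_E = 9; EF_E = 9+15 = 24
ES_F = max(EF_A=9, EF_B=7) = 9; EF_F = 9+13 = 22
ES_G = max(EF_C=17, EF_D=15) = 17; EF_G = 17+12 = 29
ES_H = max(EF_B=7, EF_F=22) = 22; EF_H = 22+5 = 27
ES_I = max(EF_B=7, EF_E=24, EF_G=29, EF_H=27) = 29; EF_I = 29+16 = 45
Expected project duration μ = 45 days. Critical path: A → C → G → I.

Variance along critical path = 1.000 + 11.111 + 1.000 + 13.444 = 26.556
σ = √26.556 = 5.153 days

5.15 days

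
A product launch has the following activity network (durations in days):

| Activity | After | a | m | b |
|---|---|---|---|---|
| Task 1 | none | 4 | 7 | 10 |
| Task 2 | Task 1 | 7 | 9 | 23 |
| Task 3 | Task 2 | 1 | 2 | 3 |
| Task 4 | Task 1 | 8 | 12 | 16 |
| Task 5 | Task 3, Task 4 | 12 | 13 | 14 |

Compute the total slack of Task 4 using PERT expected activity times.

1 days

te_Task 1 = (4 + 4·7 + 10)/6 = 42/6 = 7
te_Task 2 = (7 + 4·9 + 23)/6 = 66/6 = 11
te_Task 3 = (1 + 4·2 + 3)/6 = 12/6 = 2
te_Task 4 = (8 + 4·12 + 16)/6 = 72/6 = 12
te_Task 5 = (12 + 4·13 + 14)/6 = 78/6 = 13

Forward pass:
ES_Task 1 = 0; EF_Task 1 = 7
ES_Task 2 = 7; EF_Task 2 = 7+11 = 18
ES_Task 3 = 18; EF_Task 3 = 18+2 = 20
ES_Task 4 = 7; EF_Task 4 = 7+12 = 19
ES_Task 5 = max(EF_Task 3=20, EF_Task 4=19) = 20; EF_Task 5 = 20+13 = 33
Expected project duration μ = 33 days. Critical path: Task 1 → Task 2 → Task 3 → Task 5.

Backward pass:
LF_Task 5 = 33; LS_Task 5 = 33−13 = 20
LF_Task 4 = LS_Task 5 = 20; LS_Task 4 = 20−12 = 8
LF_Task 3 = LS_Task 5 = 20; LS_Task 3 = 20−2 = 18
LF_Task 2 = LS_Task 3 = 18; LS_Task 2 = 18−11 = 7
LF_Task 1 = min(LS_Task 2=7, LS_Task 4=8) = 7; LS_Task 1 = 7−7 = 0
Slack_Task 4 = LS_Task 4 − ES_Task 4 = 8 − 7 = 1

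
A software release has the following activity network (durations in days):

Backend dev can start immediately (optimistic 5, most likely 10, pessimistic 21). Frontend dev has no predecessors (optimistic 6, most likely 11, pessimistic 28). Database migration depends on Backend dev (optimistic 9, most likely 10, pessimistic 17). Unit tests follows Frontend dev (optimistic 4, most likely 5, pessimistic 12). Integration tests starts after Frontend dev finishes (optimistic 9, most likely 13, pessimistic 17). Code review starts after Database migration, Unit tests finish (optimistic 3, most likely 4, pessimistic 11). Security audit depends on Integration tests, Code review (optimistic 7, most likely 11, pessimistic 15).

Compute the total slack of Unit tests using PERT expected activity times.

te_Backend dev = (5 + 4·10 + 21)/6 = 66/6 = 11
te_Frontend dev = (6 + 4·11 + 28)/6 = 78/6 = 13
te_Database migration = (9 + 4·10 + 17)/6 = 66/6 = 11
te_Unit tests = (4 + 4·5 + 12)/6 = 36/6 = 6
te_Integration tests = (9 + 4·13 + 17)/6 = 78/6 = 13
te_Code review = (3 + 4·4 + 11)/6 = 30/6 = 5
te_Security audit = (7 + 4·11 + 15)/6 = 66/6 = 11

Forward pass:
ES_Backend dev = 0; EF_Backend dev = 11
ES_Frontend dev = 0; EF_Frontend dev = 13
ES_Database migration = 11; EF_Database migration = 11+11 = 22
ES_Unit tests = 13; EF_Unit tests = 13+6 = 19
ES_Integration tests = 13; EF_Integration tests = 13+13 = 26
ES_Code review = max(EF_Database migration=22, EF_Unit tests=19) = 22; EF_Code review = 22+5 = 27
ES_Security audit = max(EF_Integration tests=26, EF_Code review=27) = 27; EF_Security audit = 27+11 = 38
Expected project duration μ = 38 days. Critical path: Backend dev → Database migration → Code review → Security audit.

Backward pass:
LF_Security audit = 38; LS_Security audit = 38−11 = 27
LF_Code review = LS_Security audit = 27; LS_Code review = 27−5 = 22
LF_Integration tests = LS_Security audit = 27; LS_Integration tests = 27−13 = 14
LF_Unit tests = LS_Code review = 22; LS_Unit tests = 22−6 = 16
LF_Database migration = LS_Code review = 22; LS_Database migration = 22−11 = 11
LF_Frontend dev = min(LS_Unit tests=16, LS_Integration tests=14) = 14; LS_Frontend dev = 14−13 = 1
LF_Backend dev = LS_Database migration = 11; LS_Backend dev = 11−11 = 0
Slack_Unit tests = LS_Unit tests − ES_Unit tests = 16 − 13 = 3

3 days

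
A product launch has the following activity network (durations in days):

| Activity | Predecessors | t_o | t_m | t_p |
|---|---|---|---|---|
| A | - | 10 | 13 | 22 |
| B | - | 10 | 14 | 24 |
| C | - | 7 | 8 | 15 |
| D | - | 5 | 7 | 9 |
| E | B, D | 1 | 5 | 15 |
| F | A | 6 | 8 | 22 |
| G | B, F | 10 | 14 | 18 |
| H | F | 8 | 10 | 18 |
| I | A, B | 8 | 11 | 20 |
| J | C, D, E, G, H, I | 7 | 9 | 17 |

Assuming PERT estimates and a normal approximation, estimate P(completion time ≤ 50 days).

te_A = (10 + 4·13 + 22)/6 = 84/6 = 14; σ²_A = ((22−10)/6)² = 4.000
te_B = (10 + 4·14 + 24)/6 = 90/6 = 15; σ²_B = ((24−10)/6)² = 5.444
te_C = (7 + 4·8 + 15)/6 = 54/6 = 9; σ²_C = ((15−7)/6)² = 1.778
te_D = (5 + 4·7 + 9)/6 = 42/6 = 7; σ²_D = ((9−5)/6)² = 0.444
te_E = (1 + 4·5 + 15)/6 = 36/6 = 6; σ²_E = ((15−1)/6)² = 5.444
te_F = (6 + 4·8 + 22)/6 = 60/6 = 10; σ²_F = ((22−6)/6)² = 7.111
te_G = (10 + 4·14 + 18)/6 = 84/6 = 14; σ²_G = ((18−10)/6)² = 1.778
te_H = (8 + 4·10 + 18)/6 = 66/6 = 11; σ²_H = ((18−8)/6)² = 2.778
te_I = (8 + 4·11 + 20)/6 = 72/6 = 12; σ²_I = ((20−8)/6)² = 4.000
te_J = (7 + 4·9 + 17)/6 = 60/6 = 10; σ²_J = ((17−7)/6)² = 2.778

Forward pass:
ES_A = 0; EF_A = 14
ES_B = 0; EF_B = 15
ES_C = 0; EF_C = 9
ES_D = 0; EF_D = 7
ES_E = max(EF_B=15, EF_D=7) = 15; EF_E = 15+6 = 21
ES_F = 14; EF_F = 14+10 = 24
ES_G = max(EF_B=15, EF_F=24) = 24; EF_G = 24+14 = 38
ES_H = 24; EF_H = 24+11 = 35
ES_I = max(EF_A=14, EF_B=15) = 15; EF_I = 15+12 = 27
ES_J = max(EF_C=9, EF_D=7, EF_E=21, EF_G=38, EF_H=35, EF_I=27) = 38; EF_J = 38+10 = 48
Expected project duration μ = 48 days. Critical path: A → F → G → J.

Variance along critical path = 4.000 + 7.111 + 1.778 + 2.778 = 15.667; σ = √15.667 = 3.958 days.
Z = (50 − 48) / 3.958 = 0.505
P(T ≤ 50) = Φ(0.505) ≈ 0.693

0.693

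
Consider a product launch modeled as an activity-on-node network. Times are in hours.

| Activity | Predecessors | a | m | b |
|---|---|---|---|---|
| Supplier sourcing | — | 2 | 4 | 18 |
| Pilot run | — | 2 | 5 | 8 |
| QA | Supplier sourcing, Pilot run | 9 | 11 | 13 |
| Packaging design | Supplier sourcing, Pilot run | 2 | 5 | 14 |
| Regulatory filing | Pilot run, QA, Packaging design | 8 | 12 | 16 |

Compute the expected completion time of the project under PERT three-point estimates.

29 hours

te_Supplier sourcing = (2 + 4·4 + 18)/6 = 36/6 = 6
te_Pilot run = (2 + 4·5 + 8)/6 = 30/6 = 5
te_QA = (9 + 4·11 + 13)/6 = 66/6 = 11
te_Packaging design = (2 + 4·5 + 14)/6 = 36/6 = 6
te_Regulatory filing = (8 + 4·12 + 16)/6 = 72/6 = 12

Forward pass:
ES_Supplier sourcing = 0; EF_Supplier sourcing = 6
ES_Pilot run = 0; EF_Pilot run = 5
ES_QA = max(EF_Supplier sourcing=6, EF_Pilot run=5) = 6; EF_QA = 6+11 = 17
ES_Packaging design = max(EF_Supplier sourcing=6, EF_Pilot run=5) = 6; EF_Packaging design = 6+6 = 12
ES_Regulatory filing = max(EF_Pilot run=5, EF_QA=17, EF_Packaging design=12) = 17; EF_Regulatory filing = 17+12 = 29
Expected project duration μ = 29 hours. Critical path: Supplier sourcing → QA → Regulatory filing.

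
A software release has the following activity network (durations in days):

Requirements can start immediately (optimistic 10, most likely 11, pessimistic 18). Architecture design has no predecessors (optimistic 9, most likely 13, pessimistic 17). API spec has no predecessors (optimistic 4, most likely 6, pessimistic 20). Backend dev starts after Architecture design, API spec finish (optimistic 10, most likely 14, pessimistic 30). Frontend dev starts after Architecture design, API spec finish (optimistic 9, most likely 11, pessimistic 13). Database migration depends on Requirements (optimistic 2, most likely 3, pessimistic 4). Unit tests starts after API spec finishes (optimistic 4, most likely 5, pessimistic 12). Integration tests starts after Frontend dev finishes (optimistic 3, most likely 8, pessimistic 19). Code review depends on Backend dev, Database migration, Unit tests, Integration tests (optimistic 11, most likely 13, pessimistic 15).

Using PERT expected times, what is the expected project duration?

te_Requirements = (10 + 4·11 + 18)/6 = 72/6 = 12
te_Architecture design = (9 + 4·13 + 17)/6 = 78/6 = 13
te_API spec = (4 + 4·6 + 20)/6 = 48/6 = 8
te_Backend dev = (10 + 4·14 + 30)/6 = 96/6 = 16
te_Frontend dev = (9 + 4·11 + 13)/6 = 66/6 = 11
te_Database migration = (2 + 4·3 + 4)/6 = 18/6 = 3
te_Unit tests = (4 + 4·5 + 12)/6 = 36/6 = 6
te_Integration tests = (3 + 4·8 + 19)/6 = 54/6 = 9
te_Code review = (11 + 4·13 + 15)/6 = 78/6 = 13

Forward pass:
ES_Requirements = 0; EF_Requirements = 12
ES_Architecture design = 0; EF_Architecture design = 13
ES_API spec = 0; EF_API spec = 8
ES_Backend dev = max(EF_Architecture design=13, EF_API spec=8) = 13; EF_Backend dev = 13+16 = 29
ES_Frontend dev = max(EF_Architecture design=13, EF_API spec=8) = 13; EF_Frontend dev = 13+11 = 24
ES_Database migration = 12; EF_Database migration = 12+3 = 15
ES_Unit tests = 8; EF_Unit tests = 8+6 = 14
ES_Integration tests = 24; EF_Integration tests = 24+9 = 33
ES_Code review = max(EF_Backend dev=29, EF_Database migration=15, EF_Unit tests=14, EF_Integration tests=33) = 33; EF_Code review = 33+13 = 46
Expected project duration μ = 46 days. Critical path: Architecture design → Frontend dev → Integration tests → Code review.

46 days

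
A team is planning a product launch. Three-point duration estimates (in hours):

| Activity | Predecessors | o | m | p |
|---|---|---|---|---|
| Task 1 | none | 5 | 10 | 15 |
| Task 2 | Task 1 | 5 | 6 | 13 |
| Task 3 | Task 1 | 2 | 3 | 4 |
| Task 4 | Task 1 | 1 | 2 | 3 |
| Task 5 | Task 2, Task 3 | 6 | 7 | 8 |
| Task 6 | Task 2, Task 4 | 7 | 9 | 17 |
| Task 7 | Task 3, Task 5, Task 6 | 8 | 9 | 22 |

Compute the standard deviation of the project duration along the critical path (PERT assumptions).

te_Task 1 = (5 + 4·10 + 15)/6 = 60/6 = 10; σ²_Task 1 = ((15−5)/6)² = 2.778
te_Task 2 = (5 + 4·6 + 13)/6 = 42/6 = 7; σ²_Task 2 = ((13−5)/6)² = 1.778
te_Task 3 = (2 + 4·3 + 4)/6 = 18/6 = 3; σ²_Task 3 = ((4−2)/6)² = 0.111
te_Task 4 = (1 + 4·2 + 3)/6 = 12/6 = 2; σ²_Task 4 = ((3−1)/6)² = 0.111
te_Task 5 = (6 + 4·7 + 8)/6 = 42/6 = 7; σ²_Task 5 = ((8−6)/6)² = 0.111
te_Task 6 = (7 + 4·9 + 17)/6 = 60/6 = 10; σ²_Task 6 = ((17−7)/6)² = 2.778
te_Task 7 = (8 + 4·9 + 22)/6 = 66/6 = 11; σ²_Task 7 = ((22−8)/6)² = 5.444

Forward pass:
ES_Task 1 = 0; EF_Task 1 = 10
ES_Task 2 = 10; EF_Task 2 = 10+7 = 17
ES_Task 3 = 10; EF_Task 3 = 10+3 = 13
ES_Task 4 = 10; EF_Task 4 = 10+2 = 12
ES_Task 5 = max(EF_Task 2=17, EF_Task 3=13) = 17; EF_Task 5 = 17+7 = 24
ES_Task 6 = max(EF_Task 2=17, EF_Task 4=12) = 17; EF_Task 6 = 17+10 = 27
ES_Task 7 = max(EF_Task 3=13, EF_Task 5=24, EF_Task 6=27) = 27; EF_Task 7 = 27+11 = 38
Expected project duration μ = 38 hours. Critical path: Task 1 → Task 2 → Task 6 → Task 7.

Variance along critical path = 2.778 + 1.778 + 2.778 + 5.444 = 12.778
σ = √12.778 = 3.575 hours

3.57 hours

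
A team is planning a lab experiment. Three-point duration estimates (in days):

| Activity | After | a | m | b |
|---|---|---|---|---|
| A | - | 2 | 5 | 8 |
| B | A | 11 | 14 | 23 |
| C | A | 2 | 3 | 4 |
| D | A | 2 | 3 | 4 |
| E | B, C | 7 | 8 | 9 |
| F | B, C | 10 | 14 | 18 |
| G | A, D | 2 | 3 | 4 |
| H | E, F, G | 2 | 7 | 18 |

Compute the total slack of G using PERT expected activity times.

te_A = (2 + 4·5 + 8)/6 = 30/6 = 5
te_B = (11 + 4·14 + 23)/6 = 90/6 = 15
te_C = (2 + 4·3 + 4)/6 = 18/6 = 3
te_D = (2 + 4·3 + 4)/6 = 18/6 = 3
te_E = (7 + 4·8 + 9)/6 = 48/6 = 8
te_F = (10 + 4·14 + 18)/6 = 84/6 = 14
te_G = (2 + 4·3 + 4)/6 = 18/6 = 3
te_H = (2 + 4·7 + 18)/6 = 48/6 = 8

Forward pass:
ES_A = 0; EF_A = 5
ES_B = 5; EF_B = 5+15 = 20
ES_C = 5; EF_C = 5+3 = 8
ES_D = 5; EF_D = 5+3 = 8
ES_E = max(EF_B=20, EF_C=8) = 20; EF_E = 20+8 = 28
ES_F = max(EF_B=20, EF_C=8) = 20; EF_F = 20+14 = 34
ES_G = max(EF_A=5, EF_D=8) = 8; EF_G = 8+3 = 11
ES_H = max(EF_E=28, EF_F=34, EF_G=11) = 34; EF_H = 34+8 = 42
Expected project duration μ = 42 days. Critical path: A → B → F → H.

Backward pass:
LF_H = 42; LS_H = 42−8 = 34
LF_G = LS_H = 34; LS_G = 34−3 = 31
LF_F = LS_H = 34; LS_F = 34−14 = 20
LF_E = LS_H = 34; LS_E = 34−8 = 26
LF_D = LS_G = 31; LS_D = 31−3 = 28
LF_C = min(LS_E=26, LS_F=20) = 20; LS_C = 20−3 = 17
LF_B = min(LS_E=26, LS_F=20) = 20; LS_B = 20−15 = 5
LF_A = min(LS_B=5, LS_C=17, LS_D=28, LS_G=31) = 5; LS_A = 5−5 = 0
Slack_G = LS_G − ES_G = 31 − 8 = 23

23 days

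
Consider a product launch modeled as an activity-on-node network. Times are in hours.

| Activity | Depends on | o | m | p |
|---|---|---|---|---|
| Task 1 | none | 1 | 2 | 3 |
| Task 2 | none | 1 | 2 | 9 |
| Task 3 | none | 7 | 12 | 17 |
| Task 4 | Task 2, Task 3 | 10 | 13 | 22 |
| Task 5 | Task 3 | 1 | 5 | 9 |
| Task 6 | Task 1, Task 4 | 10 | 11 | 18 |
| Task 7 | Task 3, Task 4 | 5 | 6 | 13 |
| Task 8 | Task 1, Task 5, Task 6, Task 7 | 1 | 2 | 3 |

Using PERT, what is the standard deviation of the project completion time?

2.94 hours

te_Task 1 = (1 + 4·2 + 3)/6 = 12/6 = 2; σ²_Task 1 = ((3−1)/6)² = 0.111
te_Task 2 = (1 + 4·2 + 9)/6 = 18/6 = 3; σ²_Task 2 = ((9−1)/6)² = 1.778
te_Task 3 = (7 + 4·12 + 17)/6 = 72/6 = 12; σ²_Task 3 = ((17−7)/6)² = 2.778
te_Task 4 = (10 + 4·13 + 22)/6 = 84/6 = 14; σ²_Task 4 = ((22−10)/6)² = 4.000
te_Task 5 = (1 + 4·5 + 9)/6 = 30/6 = 5; σ²_Task 5 = ((9−1)/6)² = 1.778
te_Task 6 = (10 + 4·11 + 18)/6 = 72/6 = 12; σ²_Task 6 = ((18−10)/6)² = 1.778
te_Task 7 = (5 + 4·6 + 13)/6 = 42/6 = 7; σ²_Task 7 = ((13−5)/6)² = 1.778
te_Task 8 = (1 + 4·2 + 3)/6 = 12/6 = 2; σ²_Task 8 = ((3−1)/6)² = 0.111

Forward pass:
ES_Task 1 = 0; EF_Task 1 = 2
ES_Task 2 = 0; EF_Task 2 = 3
ES_Task 3 = 0; EF_Task 3 = 12
ES_Task 4 = max(EF_Task 2=3, EF_Task 3=12) = 12; EF_Task 4 = 12+14 = 26
ES_Task 5 = 12; EF_Task 5 = 12+5 = 17
ES_Task 6 = max(EF_Task 1=2, EF_Task 4=26) = 26; EF_Task 6 = 26+12 = 38
ES_Task 7 = max(EF_Task 3=12, EF_Task 4=26) = 26; EF_Task 7 = 26+7 = 33
ES_Task 8 = max(EF_Task 1=2, EF_Task 5=17, EF_Task 6=38, EF_Task 7=33) = 38; EF_Task 8 = 38+2 = 40
Expected project duration μ = 40 hours. Critical path: Task 3 → Task 4 → Task 6 → Task 8.

Variance along critical path = 2.778 + 4.000 + 1.778 + 0.111 = 8.667
σ = √8.667 = 2.944 hours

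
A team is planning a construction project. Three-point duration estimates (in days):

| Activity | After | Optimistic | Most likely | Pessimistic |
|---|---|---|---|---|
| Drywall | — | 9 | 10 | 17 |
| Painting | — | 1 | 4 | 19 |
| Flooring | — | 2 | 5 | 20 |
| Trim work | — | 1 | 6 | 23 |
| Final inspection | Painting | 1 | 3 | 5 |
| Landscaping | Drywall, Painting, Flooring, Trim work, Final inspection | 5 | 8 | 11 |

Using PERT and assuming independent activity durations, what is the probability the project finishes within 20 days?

0.726

te_Drywall = (9 + 4·10 + 17)/6 = 66/6 = 11; σ²_Drywall = ((17−9)/6)² = 1.778
te_Painting = (1 + 4·4 + 19)/6 = 36/6 = 6; σ²_Painting = ((19−1)/6)² = 9.000
te_Flooring = (2 + 4·5 + 20)/6 = 42/6 = 7; σ²_Flooring = ((20−2)/6)² = 9.000
te_Trim work = (1 + 4·6 + 23)/6 = 48/6 = 8; σ²_Trim work = ((23−1)/6)² = 13.444
te_Final inspection = (1 + 4·3 + 5)/6 = 18/6 = 3; σ²_Final inspection = ((5−1)/6)² = 0.444
te_Landscaping = (5 + 4·8 + 11)/6 = 48/6 = 8; σ²_Landscaping = ((11−5)/6)² = 1.000

Forward pass:
ES_Drywall = 0; EF_Drywall = 11
ES_Painting = 0; EF_Painting = 6
ES_Flooring = 0; EF_Flooring = 7
ES_Trim work = 0; EF_Trim work = 8
ES_Final inspection = 6; EF_Final inspection = 6+3 = 9
ES_Landscaping = max(EF_Drywall=11, EF_Painting=6, EF_Flooring=7, EF_Trim work=8, EF_Final inspection=9) = 11; EF_Landscaping = 11+8 = 19
Expected project duration μ = 19 days. Critical path: Drywall → Landscaping.

Variance along critical path = 1.778 + 1.000 = 2.778; σ = √2.778 = 1.667 days.
Z = (20 − 19) / 1.667 = 0.600
P(T ≤ 20) = Φ(0.600) ≈ 0.726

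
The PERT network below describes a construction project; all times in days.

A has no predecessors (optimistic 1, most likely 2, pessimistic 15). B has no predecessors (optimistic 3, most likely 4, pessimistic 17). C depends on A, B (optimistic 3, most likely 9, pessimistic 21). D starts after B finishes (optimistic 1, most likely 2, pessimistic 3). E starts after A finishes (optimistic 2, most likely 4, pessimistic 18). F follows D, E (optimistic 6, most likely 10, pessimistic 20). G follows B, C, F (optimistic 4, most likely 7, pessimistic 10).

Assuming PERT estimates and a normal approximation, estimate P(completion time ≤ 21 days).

0.054

te_A = (1 + 4·2 + 15)/6 = 24/6 = 4; σ²_A = ((15−1)/6)² = 5.444
te_B = (3 + 4·4 + 17)/6 = 36/6 = 6; σ²_B = ((17−3)/6)² = 5.444
te_C = (3 + 4·9 + 21)/6 = 60/6 = 10; σ²_C = ((21−3)/6)² = 9.000
te_D = (1 + 4·2 + 3)/6 = 12/6 = 2; σ²_D = ((3−1)/6)² = 0.111
te_E = (2 + 4·4 + 18)/6 = 36/6 = 6; σ²_E = ((18−2)/6)² = 7.111
te_F = (6 + 4·10 + 20)/6 = 66/6 = 11; σ²_F = ((20−6)/6)² = 5.444
te_G = (4 + 4·7 + 10)/6 = 42/6 = 7; σ²_G = ((10−4)/6)² = 1.000

Forward pass:
ES_A = 0; EF_A = 4
ES_B = 0; EF_B = 6
ES_C = max(EF_A=4, EF_B=6) = 6; EF_C = 6+10 = 16
ES_D = 6; EF_D = 6+2 = 8
ES_E = 4; EF_E = 4+6 = 10
ES_F = max(EF_D=8, EF_E=10) = 10; EF_F = 10+11 = 21
ES_G = max(EF_B=6, EF_C=16, EF_F=21) = 21; EF_G = 21+7 = 28
Expected project duration μ = 28 days. Critical path: A → E → F → G.

Variance along critical path = 5.444 + 7.111 + 5.444 + 1.000 = 19.000; σ = √19.000 = 4.359 days.
Z = (21 − 28) / 4.359 = -1.606
P(T ≤ 21) = Φ(-1.606) ≈ 0.054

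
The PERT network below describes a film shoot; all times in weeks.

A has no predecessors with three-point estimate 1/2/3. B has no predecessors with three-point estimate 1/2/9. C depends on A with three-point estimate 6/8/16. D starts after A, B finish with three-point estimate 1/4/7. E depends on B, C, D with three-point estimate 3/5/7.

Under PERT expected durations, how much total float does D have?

4 weeks

te_A = (1 + 4·2 + 3)/6 = 12/6 = 2
te_B = (1 + 4·2 + 9)/6 = 18/6 = 3
te_C = (6 + 4·8 + 16)/6 = 54/6 = 9
te_D = (1 + 4·4 + 7)/6 = 24/6 = 4
te_E = (3 + 4·5 + 7)/6 = 30/6 = 5

Forward pass:
ES_A = 0; EF_A = 2
ES_B = 0; EF_B = 3
ES_C = 2; EF_C = 2+9 = 11
ES_D = max(EF_A=2, EF_B=3) = 3; EF_D = 3+4 = 7
ES_E = max(EF_B=3, EF_C=11, EF_D=7) = 11; EF_E = 11+5 = 16
Expected project duration μ = 16 weeks. Critical path: A → C → E.

Backward pass:
LF_E = 16; LS_E = 16−5 = 11
LF_D = LS_E = 11; LS_D = 11−4 = 7
LF_C = LS_E = 11; LS_C = 11−9 = 2
LF_B = min(LS_D=7, LS_E=11) = 7; LS_B = 7−3 = 4
LF_A = min(LS_C=2, LS_D=7) = 2; LS_A = 2−2 = 0
Slack_D = LS_D − ES_D = 7 − 3 = 4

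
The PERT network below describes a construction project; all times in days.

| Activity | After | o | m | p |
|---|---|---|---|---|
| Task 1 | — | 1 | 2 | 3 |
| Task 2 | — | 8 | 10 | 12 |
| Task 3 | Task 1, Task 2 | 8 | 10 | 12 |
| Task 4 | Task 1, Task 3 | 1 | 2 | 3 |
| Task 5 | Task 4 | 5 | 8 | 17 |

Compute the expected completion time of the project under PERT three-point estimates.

te_Task 1 = (1 + 4·2 + 3)/6 = 12/6 = 2
te_Task 2 = (8 + 4·10 + 12)/6 = 60/6 = 10
te_Task 3 = (8 + 4·10 + 12)/6 = 60/6 = 10
te_Task 4 = (1 + 4·2 + 3)/6 = 12/6 = 2
te_Task 5 = (5 + 4·8 + 17)/6 = 54/6 = 9

Forward pass:
ES_Task 1 = 0; EF_Task 1 = 2
ES_Task 2 = 0; EF_Task 2 = 10
ES_Task 3 = max(EF_Task 1=2, EF_Task 2=10) = 10; EF_Task 3 = 10+10 = 20
ES_Task 4 = max(EF_Task 1=2, EF_Task 3=20) = 20; EF_Task 4 = 20+2 = 22
ES_Task 5 = 22; EF_Task 5 = 22+9 = 31
Expected project duration μ = 31 days. Critical path: Task 2 → Task 3 → Task 4 → Task 5.

31 days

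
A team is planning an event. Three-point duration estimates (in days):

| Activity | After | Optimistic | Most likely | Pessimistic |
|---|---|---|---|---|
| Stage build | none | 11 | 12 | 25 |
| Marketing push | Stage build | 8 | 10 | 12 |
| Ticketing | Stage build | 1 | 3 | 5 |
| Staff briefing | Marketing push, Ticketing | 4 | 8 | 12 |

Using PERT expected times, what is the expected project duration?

te_Stage build = (11 + 4·12 + 25)/6 = 84/6 = 14
te_Marketing push = (8 + 4·10 + 12)/6 = 60/6 = 10
te_Ticketing = (1 + 4·3 + 5)/6 = 18/6 = 3
te_Staff briefing = (4 + 4·8 + 12)/6 = 48/6 = 8

Forward pass:
ES_Stage build = 0; EF_Stage build = 14
ES_Marketing push = 14; EF_Marketing push = 14+10 = 24
ES_Ticketing = 14; EF_Ticketing = 14+3 = 17
ES_Staff briefing = max(EF_Marketing push=24, EF_Ticketing=17) = 24; EF_Staff briefing = 24+8 = 32
Expected project duration μ = 32 days. Critical path: Stage build → Marketing push → Staff briefing.

32 days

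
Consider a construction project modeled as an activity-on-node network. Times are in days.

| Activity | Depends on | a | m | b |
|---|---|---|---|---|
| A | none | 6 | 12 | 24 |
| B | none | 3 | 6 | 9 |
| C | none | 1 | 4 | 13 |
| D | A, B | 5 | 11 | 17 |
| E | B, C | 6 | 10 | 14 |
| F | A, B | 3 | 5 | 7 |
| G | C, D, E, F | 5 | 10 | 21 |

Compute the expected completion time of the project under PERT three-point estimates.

te_A = (6 + 4·12 + 24)/6 = 78/6 = 13
te_B = (3 + 4·6 + 9)/6 = 36/6 = 6
te_C = (1 + 4·4 + 13)/6 = 30/6 = 5
te_D = (5 + 4·11 + 17)/6 = 66/6 = 11
te_E = (6 + 4·10 + 14)/6 = 60/6 = 10
te_F = (3 + 4·5 + 7)/6 = 30/6 = 5
te_G = (5 + 4·10 + 21)/6 = 66/6 = 11

Forward pass:
ES_A = 0; EF_A = 13
ES_B = 0; EF_B = 6
ES_C = 0; EF_C = 5
ES_D = max(EF_A=13, EF_B=6) = 13; EF_D = 13+11 = 24
ES_E = max(EF_B=6, EF_C=5) = 6; EF_E = 6+10 = 16
ES_F = max(EF_A=13, EF_B=6) = 13; EF_F = 13+5 = 18
ES_G = max(EF_C=5, EF_D=24, EF_E=16, EF_F=18) = 24; EF_G = 24+11 = 35
Expected project duration μ = 35 days. Critical path: A → D → G.

35 days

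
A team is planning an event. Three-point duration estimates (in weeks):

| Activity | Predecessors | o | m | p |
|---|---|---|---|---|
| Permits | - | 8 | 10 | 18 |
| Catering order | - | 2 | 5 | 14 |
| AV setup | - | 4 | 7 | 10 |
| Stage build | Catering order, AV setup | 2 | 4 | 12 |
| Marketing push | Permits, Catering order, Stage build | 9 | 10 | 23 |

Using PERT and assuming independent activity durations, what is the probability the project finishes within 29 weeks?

0.950

te_Permits = (8 + 4·10 + 18)/6 = 66/6 = 11; σ²_Permits = ((18−8)/6)² = 2.778
te_Catering order = (2 + 4·5 + 14)/6 = 36/6 = 6; σ²_Catering order = ((14−2)/6)² = 4.000
te_AV setup = (4 + 4·7 + 10)/6 = 42/6 = 7; σ²_AV setup = ((10−4)/6)² = 1.000
te_Stage build = (2 + 4·4 + 12)/6 = 30/6 = 5; σ²_Stage build = ((12−2)/6)² = 2.778
te_Marketing push = (9 + 4·10 + 23)/6 = 72/6 = 12; σ²_Marketing push = ((23−9)/6)² = 5.444

Forward pass:
ES_Permits = 0; EF_Permits = 11
ES_Catering order = 0; EF_Catering order = 6
ES_AV setup = 0; EF_AV setup = 7
ES_Stage build = max(EF_Catering order=6, EF_AV setup=7) = 7; EF_Stage build = 7+5 = 12
ES_Marketing push = max(EF_Permits=11, EF_Catering order=6, EF_Stage build=12) = 12; EF_Marketing push = 12+12 = 24
Expected project duration μ = 24 weeks. Critical path: AV setup → Stage build → Marketing push.

Variance along critical path = 1.000 + 2.778 + 5.444 = 9.222; σ = √9.222 = 3.037 weeks.
Z = (29 − 24) / 3.037 = 1.646
P(T ≤ 29) = Φ(1.646) ≈ 0.950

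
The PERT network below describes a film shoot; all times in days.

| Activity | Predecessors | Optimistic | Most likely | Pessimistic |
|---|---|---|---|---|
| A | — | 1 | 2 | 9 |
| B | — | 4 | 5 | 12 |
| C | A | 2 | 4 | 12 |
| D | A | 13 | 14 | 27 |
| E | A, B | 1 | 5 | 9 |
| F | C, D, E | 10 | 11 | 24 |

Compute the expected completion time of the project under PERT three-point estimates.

32 days

te_A = (1 + 4·2 + 9)/6 = 18/6 = 3
te_B = (4 + 4·5 + 12)/6 = 36/6 = 6
te_C = (2 + 4·4 + 12)/6 = 30/6 = 5
te_D = (13 + 4·14 + 27)/6 = 96/6 = 16
te_E = (1 + 4·5 + 9)/6 = 30/6 = 5
te_F = (10 + 4·11 + 24)/6 = 78/6 = 13

Forward pass:
ES_A = 0; EF_A = 3
ES_B = 0; EF_B = 6
ES_C = 3; EF_C = 3+5 = 8
ES_D = 3; EF_D = 3+16 = 19
ES_E = max(EF_A=3, EF_B=6) = 6; EF_E = 6+5 = 11
ES_F = max(EF_C=8, EF_D=19, EF_E=11) = 19; EF_F = 19+13 = 32
Expected project duration μ = 32 days. Critical path: A → D → F.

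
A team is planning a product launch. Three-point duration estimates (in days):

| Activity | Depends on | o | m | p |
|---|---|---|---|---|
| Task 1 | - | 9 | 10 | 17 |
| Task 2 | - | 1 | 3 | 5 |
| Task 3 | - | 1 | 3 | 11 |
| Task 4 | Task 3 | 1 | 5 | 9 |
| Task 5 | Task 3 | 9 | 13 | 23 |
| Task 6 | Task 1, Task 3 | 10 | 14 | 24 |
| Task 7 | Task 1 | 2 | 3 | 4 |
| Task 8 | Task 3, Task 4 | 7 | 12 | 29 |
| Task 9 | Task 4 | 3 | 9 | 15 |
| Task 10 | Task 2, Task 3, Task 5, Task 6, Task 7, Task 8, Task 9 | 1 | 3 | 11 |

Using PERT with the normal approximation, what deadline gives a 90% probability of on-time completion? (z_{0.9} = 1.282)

34.1 days

te_Task 1 = (9 + 4·10 + 17)/6 = 66/6 = 11; σ²_Task 1 = ((17−9)/6)² = 1.778
te_Task 2 = (1 + 4·3 + 5)/6 = 18/6 = 3; σ²_Task 2 = ((5−1)/6)² = 0.444
te_Task 3 = (1 + 4·3 + 11)/6 = 24/6 = 4; σ²_Task 3 = ((11−1)/6)² = 2.778
te_Task 4 = (1 + 4·5 + 9)/6 = 30/6 = 5; σ²_Task 4 = ((9−1)/6)² = 1.778
te_Task 5 = (9 + 4·13 + 23)/6 = 84/6 = 14; σ²_Task 5 = ((23−9)/6)² = 5.444
te_Task 6 = (10 + 4·14 + 24)/6 = 90/6 = 15; σ²_Task 6 = ((24−10)/6)² = 5.444
te_Task 7 = (2 + 4·3 + 4)/6 = 18/6 = 3; σ²_Task 7 = ((4−2)/6)² = 0.111
te_Task 8 = (7 + 4·12 + 29)/6 = 84/6 = 14; σ²_Task 8 = ((29−7)/6)² = 13.444
te_Task 9 = (3 + 4·9 + 15)/6 = 54/6 = 9; σ²_Task 9 = ((15−3)/6)² = 4.000
te_Task 10 = (1 + 4·3 + 11)/6 = 24/6 = 4; σ²_Task 10 = ((11−1)/6)² = 2.778

Forward pass:
ES_Task 1 = 0; EF_Task 1 = 11
ES_Task 2 = 0; EF_Task 2 = 3
ES_Task 3 = 0; EF_Task 3 = 4
ES_Task 4 = 4; EF_Task 4 = 4+5 = 9
ES_Task 5 = 4; EF_Task 5 = 4+14 = 18
ES_Task 6 = max(EF_Task 1=11, EF_Task 3=4) = 11; EF_Task 6 = 11+15 = 26
ES_Task 7 = 11; EF_Task 7 = 11+3 = 14
ES_Task 8 = max(EF_Task 3=4, EF_Task 4=9) = 9; EF_Task 8 = 9+14 = 23
ES_Task 9 = 9; EF_Task 9 = 9+9 = 18
ES_Task 10 = max(EF_Task 2=3, EF_Task 3=4, EF_Task 5=18, EF_Task 6=26, EF_Task 7=14, EF_Task 8=23, EF_Task 9=18) = 26; EF_Task 10 = 26+4 = 30
Expected project duration μ = 30 days. Critical path: Task 1 → Task 6 → Task 10.

Variance along critical path = 1.778 + 5.444 + 2.778 = 10.000; σ = 3.162 days.
D = μ + z·σ = 30 + 1.282·3.162 = 34.1 days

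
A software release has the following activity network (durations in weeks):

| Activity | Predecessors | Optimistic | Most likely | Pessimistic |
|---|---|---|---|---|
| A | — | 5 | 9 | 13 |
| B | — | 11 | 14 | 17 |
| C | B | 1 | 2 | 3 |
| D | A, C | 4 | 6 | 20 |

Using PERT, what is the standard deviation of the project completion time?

2.87 weeks

te_A = (5 + 4·9 + 13)/6 = 54/6 = 9; σ²_A = ((13−5)/6)² = 1.778
te_B = (11 + 4·14 + 17)/6 = 84/6 = 14; σ²_B = ((17−11)/6)² = 1.000
te_C = (1 + 4·2 + 3)/6 = 12/6 = 2; σ²_C = ((3−1)/6)² = 0.111
te_D = (4 + 4·6 + 20)/6 = 48/6 = 8; σ²_D = ((20−4)/6)² = 7.111

Forward pass:
ES_A = 0; EF_A = 9
ES_B = 0; EF_B = 14
ES_C = 14; EF_C = 14+2 = 16
ES_D = max(EF_A=9, EF_C=16) = 16; EF_D = 16+8 = 24
Expected project duration μ = 24 weeks. Critical path: B → C → D.

Variance along critical path = 1.000 + 0.111 + 7.111 = 8.222
σ = √8.222 = 2.867 weeks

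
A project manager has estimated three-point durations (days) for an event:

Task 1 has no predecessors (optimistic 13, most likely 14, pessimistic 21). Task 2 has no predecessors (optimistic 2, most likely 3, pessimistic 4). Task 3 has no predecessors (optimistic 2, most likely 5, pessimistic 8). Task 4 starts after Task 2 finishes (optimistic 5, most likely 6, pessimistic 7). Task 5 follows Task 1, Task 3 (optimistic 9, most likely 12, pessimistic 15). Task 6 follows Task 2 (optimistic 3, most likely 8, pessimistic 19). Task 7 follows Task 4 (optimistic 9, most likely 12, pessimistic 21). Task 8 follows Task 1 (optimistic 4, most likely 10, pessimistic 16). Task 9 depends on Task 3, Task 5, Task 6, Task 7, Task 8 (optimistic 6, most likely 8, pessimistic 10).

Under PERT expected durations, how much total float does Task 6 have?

te_Task 1 = (13 + 4·14 + 21)/6 = 90/6 = 15
te_Task 2 = (2 + 4·3 + 4)/6 = 18/6 = 3
te_Task 3 = (2 + 4·5 + 8)/6 = 30/6 = 5
te_Task 4 = (5 + 4·6 + 7)/6 = 36/6 = 6
te_Task 5 = (9 + 4·12 + 15)/6 = 72/6 = 12
te_Task 6 = (3 + 4·8 + 19)/6 = 54/6 = 9
te_Task 7 = (9 + 4·12 + 21)/6 = 78/6 = 13
te_Task 8 = (4 + 4·10 + 16)/6 = 60/6 = 10
te_Task 9 = (6 + 4·8 + 10)/6 = 48/6 = 8

Forward pass:
ES_Task 1 = 0; EF_Task 1 = 15
ES_Task 2 = 0; EF_Task 2 = 3
ES_Task 3 = 0; EF_Task 3 = 5
ES_Task 4 = 3; EF_Task 4 = 3+6 = 9
ES_Task 5 = max(EF_Task 1=15, EF_Task 3=5) = 15; EF_Task 5 = 15+12 = 27
ES_Task 6 = 3; EF_Task 6 = 3+9 = 12
ES_Task 7 = 9; EF_Task 7 = 9+13 = 22
ES_Task 8 = 15; EF_Task 8 = 15+10 = 25
ES_Task 9 = max(EF_Task 3=5, EF_Task 5=27, EF_Task 6=12, EF_Task 7=22, EF_Task 8=25) = 27; EF_Task 9 = 27+8 = 35
Expected project duration μ = 35 days. Critical path: Task 1 → Task 5 → Task 9.

Backward pass:
LF_Task 9 = 35; LS_Task 9 = 35−8 = 27
LF_Task 8 = LS_Task 9 = 27; LS_Task 8 = 27−10 = 17
LF_Task 7 = LS_Task 9 = 27; LS_Task 7 = 27−13 = 14
LF_Task 6 = LS_Task 9 = 27; LS_Task 6 = 27−9 = 18
LF_Task 5 = LS_Task 9 = 27; LS_Task 5 = 27−12 = 15
LF_Task 4 = LS_Task 7 = 14; LS_Task 4 = 14−6 = 8
LF_Task 3 = min(LS_Task 5=15, LS_Task 9=27) = 15; LS_Task 3 = 15−5 = 10
LF_Task 2 = min(LS_Task 4=8, LS_Task 6=18) = 8; LS_Task 2 = 8−3 = 5
LF_Task 1 = min(LS_Task 5=15, LS_Task 8=17) = 15; LS_Task 1 = 15−15 = 0
Slack_Task 6 = LS_Task 6 − ES_Task 6 = 18 − 3 = 15

15 days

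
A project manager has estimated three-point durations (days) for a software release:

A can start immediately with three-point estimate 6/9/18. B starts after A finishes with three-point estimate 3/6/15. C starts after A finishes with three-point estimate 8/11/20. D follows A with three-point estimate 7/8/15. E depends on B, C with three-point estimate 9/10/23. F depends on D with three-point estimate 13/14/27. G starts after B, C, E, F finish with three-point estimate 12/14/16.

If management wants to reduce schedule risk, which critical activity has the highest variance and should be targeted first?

te_A = (6 + 4·9 + 18)/6 = 60/6 = 10; σ²_A = ((18−6)/6)² = 4.000
te_B = (3 + 4·6 + 15)/6 = 42/6 = 7; σ²_B = ((15−3)/6)² = 4.000
te_C = (8 + 4·11 + 20)/6 = 72/6 = 12; σ²_C = ((20−8)/6)² = 4.000
te_D = (7 + 4·8 + 15)/6 = 54/6 = 9; σ²_D = ((15−7)/6)² = 1.778
te_E = (9 + 4·10 + 23)/6 = 72/6 = 12; σ²_E = ((23−9)/6)² = 5.444
te_F = (13 + 4·14 + 27)/6 = 96/6 = 16; σ²_F = ((27−13)/6)² = 5.444
te_G = (12 + 4·14 + 16)/6 = 84/6 = 14; σ²_G = ((16−12)/6)² = 0.444

Forward pass:
ES_A = 0; EF_A = 10
ES_B = 10; EF_B = 10+7 = 17
ES_C = 10; EF_C = 10+12 = 22
ES_D = 10; EF_D = 10+9 = 19
ES_E = max(EF_B=17, EF_C=22) = 22; EF_E = 22+12 = 34
ES_F = 19; EF_F = 19+16 = 35
ES_G = max(EF_B=17, EF_C=22, EF_E=34, EF_F=35) = 35; EF_G = 35+14 = 49
Expected project duration μ = 49 days. Critical path: A → D → F → G.

Variances on critical path: σ²_A=4.000, σ²_D=1.778, σ²_F=5.444, σ²_G=0.444.
Largest is σ²_F = 5.444.

F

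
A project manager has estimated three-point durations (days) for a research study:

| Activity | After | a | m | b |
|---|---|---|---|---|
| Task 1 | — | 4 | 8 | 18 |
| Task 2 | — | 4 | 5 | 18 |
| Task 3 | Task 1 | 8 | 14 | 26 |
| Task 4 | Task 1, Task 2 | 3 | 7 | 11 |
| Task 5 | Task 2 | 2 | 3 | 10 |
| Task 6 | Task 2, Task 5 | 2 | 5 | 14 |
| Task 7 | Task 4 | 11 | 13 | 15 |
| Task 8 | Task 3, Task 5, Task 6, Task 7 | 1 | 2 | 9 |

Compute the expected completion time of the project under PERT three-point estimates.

32 days

te_Task 1 = (4 + 4·8 + 18)/6 = 54/6 = 9
te_Task 2 = (4 + 4·5 + 18)/6 = 42/6 = 7
te_Task 3 = (8 + 4·14 + 26)/6 = 90/6 = 15
te_Task 4 = (3 + 4·7 + 11)/6 = 42/6 = 7
te_Task 5 = (2 + 4·3 + 10)/6 = 24/6 = 4
te_Task 6 = (2 + 4·5 + 14)/6 = 36/6 = 6
te_Task 7 = (11 + 4·13 + 15)/6 = 78/6 = 13
te_Task 8 = (1 + 4·2 + 9)/6 = 18/6 = 3

Forward pass:
ES_Task 1 = 0; EF_Task 1 = 9
ES_Task 2 = 0; EF_Task 2 = 7
ES_Task 3 = 9; EF_Task 3 = 9+15 = 24
ES_Task 4 = max(EF_Task 1=9, EF_Task 2=7) = 9; EF_Task 4 = 9+7 = 16
ES_Task 5 = 7; EF_Task 5 = 7+4 = 11
ES_Task 6 = max(EF_Task 2=7, EF_Task 5=11) = 11; EF_Task 6 = 11+6 = 17
ES_Task 7 = 16; EF_Task 7 = 16+13 = 29
ES_Task 8 = max(EF_Task 3=24, EF_Task 5=11, EF_Task 6=17, EF_Task 7=29) = 29; EF_Task 8 = 29+3 = 32
Expected project duration μ = 32 days. Critical path: Task 1 → Task 4 → Task 7 → Task 8.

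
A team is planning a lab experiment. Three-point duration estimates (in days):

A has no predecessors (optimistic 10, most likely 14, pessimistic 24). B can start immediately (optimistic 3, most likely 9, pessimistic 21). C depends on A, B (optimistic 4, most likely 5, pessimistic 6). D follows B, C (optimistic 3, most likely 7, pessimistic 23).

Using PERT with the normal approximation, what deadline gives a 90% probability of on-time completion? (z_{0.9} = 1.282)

te_A = (10 + 4·14 + 24)/6 = 90/6 = 15; σ²_A = ((24−10)/6)² = 5.444
te_B = (3 + 4·9 + 21)/6 = 60/6 = 10; σ²_B = ((21−3)/6)² = 9.000
te_C = (4 + 4·5 + 6)/6 = 30/6 = 5; σ²_C = ((6−4)/6)² = 0.111
te_D = (3 + 4·7 + 23)/6 = 54/6 = 9; σ²_D = ((23−3)/6)² = 11.111

Forward pass:
ES_A = 0; EF_A = 15
ES_B = 0; EF_B = 10
ES_C = max(EF_A=15, EF_B=10) = 15; EF_C = 15+5 = 20
ES_D = max(EF_B=10, EF_C=20) = 20; EF_D = 20+9 = 29
Expected project duration μ = 29 days. Critical path: A → C → D.

Variance along critical path = 5.444 + 0.111 + 11.111 = 16.667; σ = 4.082 days.
D = μ + z·σ = 29 + 1.282·4.082 = 34.2 days

34.2 days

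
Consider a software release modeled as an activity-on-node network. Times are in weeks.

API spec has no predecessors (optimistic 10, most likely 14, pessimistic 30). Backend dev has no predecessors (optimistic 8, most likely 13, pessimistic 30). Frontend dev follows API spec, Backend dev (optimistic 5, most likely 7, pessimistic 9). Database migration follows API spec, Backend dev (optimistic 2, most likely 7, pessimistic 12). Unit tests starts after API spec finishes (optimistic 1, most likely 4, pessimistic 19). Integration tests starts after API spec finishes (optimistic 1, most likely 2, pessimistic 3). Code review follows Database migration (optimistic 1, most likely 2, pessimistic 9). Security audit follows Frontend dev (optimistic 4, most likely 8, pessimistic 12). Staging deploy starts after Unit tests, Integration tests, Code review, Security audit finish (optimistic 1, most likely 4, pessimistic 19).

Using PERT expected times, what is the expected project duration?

37 weeks

te_API spec = (10 + 4·14 + 30)/6 = 96/6 = 16
te_Backend dev = (8 + 4·13 + 30)/6 = 90/6 = 15
te_Frontend dev = (5 + 4·7 + 9)/6 = 42/6 = 7
te_Database migration = (2 + 4·7 + 12)/6 = 42/6 = 7
te_Unit tests = (1 + 4·4 + 19)/6 = 36/6 = 6
te_Integration tests = (1 + 4·2 + 3)/6 = 12/6 = 2
te_Code review = (1 + 4·2 + 9)/6 = 18/6 = 3
te_Security audit = (4 + 4·8 + 12)/6 = 48/6 = 8
te_Staging deploy = (1 + 4·4 + 19)/6 = 36/6 = 6

Forward pass:
ES_API spec = 0; EF_API spec = 16
ES_Backend dev = 0; EF_Backend dev = 15
ES_Frontend dev = max(EF_API spec=16, EF_Backend dev=15) = 16; EF_Frontend dev = 16+7 = 23
ES_Database migration = max(EF_API spec=16, EF_Backend dev=15) = 16; EF_Database migration = 16+7 = 23
ES_Unit tests = 16; EF_Unit tests = 16+6 = 22
ES_Integration tests = 16; EF_Integration tests = 16+2 = 18
ES_Code review = 23; EF_Code review = 23+3 = 26
ES_Security audit = 23; EF_Security audit = 23+8 = 31
ES_Staging deploy = max(EF_Unit tests=22, EF_Integration tests=18, EF_Code review=26, EF_Security audit=31) = 31; EF_Staging deploy = 31+6 = 37
Expected project duration μ = 37 weeks. Critical path: API spec → Frontend dev → Security audit → Staging deploy.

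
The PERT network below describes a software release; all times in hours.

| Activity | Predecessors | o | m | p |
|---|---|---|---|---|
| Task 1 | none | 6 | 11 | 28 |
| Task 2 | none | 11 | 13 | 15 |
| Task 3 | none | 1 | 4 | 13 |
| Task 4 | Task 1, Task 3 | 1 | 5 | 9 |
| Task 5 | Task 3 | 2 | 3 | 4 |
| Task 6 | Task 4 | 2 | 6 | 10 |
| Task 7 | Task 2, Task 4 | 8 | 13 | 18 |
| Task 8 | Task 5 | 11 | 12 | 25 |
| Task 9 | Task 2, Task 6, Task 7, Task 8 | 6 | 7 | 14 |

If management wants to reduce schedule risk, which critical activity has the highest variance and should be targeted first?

Task 1

te_Task 1 = (6 + 4·11 + 28)/6 = 78/6 = 13; σ²_Task 1 = ((28−6)/6)² = 13.444
te_Task 2 = (11 + 4·13 + 15)/6 = 78/6 = 13; σ²_Task 2 = ((15−11)/6)² = 0.444
te_Task 3 = (1 + 4·4 + 13)/6 = 30/6 = 5; σ²_Task 3 = ((13−1)/6)² = 4.000
te_Task 4 = (1 + 4·5 + 9)/6 = 30/6 = 5; σ²_Task 4 = ((9−1)/6)² = 1.778
te_Task 5 = (2 + 4·3 + 4)/6 = 18/6 = 3; σ²_Task 5 = ((4−2)/6)² = 0.111
te_Task 6 = (2 + 4·6 + 10)/6 = 36/6 = 6; σ²_Task 6 = ((10−2)/6)² = 1.778
te_Task 7 = (8 + 4·13 + 18)/6 = 78/6 = 13; σ²_Task 7 = ((18−8)/6)² = 2.778
te_Task 8 = (11 + 4·12 + 25)/6 = 84/6 = 14; σ²_Task 8 = ((25−11)/6)² = 5.444
te_Task 9 = (6 + 4·7 + 14)/6 = 48/6 = 8; σ²_Task 9 = ((14−6)/6)² = 1.778

Forward pass:
ES_Task 1 = 0; EF_Task 1 = 13
ES_Task 2 = 0; EF_Task 2 = 13
ES_Task 3 = 0; EF_Task 3 = 5
ES_Task 4 = max(EF_Task 1=13, EF_Task 3=5) = 13; EF_Task 4 = 13+5 = 18
ES_Task 5 = 5; EF_Task 5 = 5+3 = 8
ES_Task 6 = 18; EF_Task 6 = 18+6 = 24
ES_Task 7 = max(EF_Task 2=13, EF_Task 4=18) = 18; EF_Task 7 = 18+13 = 31
ES_Task 8 = 8; EF_Task 8 = 8+14 = 22
ES_Task 9 = max(EF_Task 2=13, EF_Task 6=24, EF_Task 7=31, EF_Task 8=22) = 31; EF_Task 9 = 31+8 = 39
Expected project duration μ = 39 hours. Critical path: Task 1 → Task 4 → Task 7 → Task 9.

Variances on critical path: σ²_Task 1=13.444, σ²_Task 4=1.778, σ²_Task 7=2.778, σ²_Task 9=1.778.
Largest is σ²_Task 1 = 13.444.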